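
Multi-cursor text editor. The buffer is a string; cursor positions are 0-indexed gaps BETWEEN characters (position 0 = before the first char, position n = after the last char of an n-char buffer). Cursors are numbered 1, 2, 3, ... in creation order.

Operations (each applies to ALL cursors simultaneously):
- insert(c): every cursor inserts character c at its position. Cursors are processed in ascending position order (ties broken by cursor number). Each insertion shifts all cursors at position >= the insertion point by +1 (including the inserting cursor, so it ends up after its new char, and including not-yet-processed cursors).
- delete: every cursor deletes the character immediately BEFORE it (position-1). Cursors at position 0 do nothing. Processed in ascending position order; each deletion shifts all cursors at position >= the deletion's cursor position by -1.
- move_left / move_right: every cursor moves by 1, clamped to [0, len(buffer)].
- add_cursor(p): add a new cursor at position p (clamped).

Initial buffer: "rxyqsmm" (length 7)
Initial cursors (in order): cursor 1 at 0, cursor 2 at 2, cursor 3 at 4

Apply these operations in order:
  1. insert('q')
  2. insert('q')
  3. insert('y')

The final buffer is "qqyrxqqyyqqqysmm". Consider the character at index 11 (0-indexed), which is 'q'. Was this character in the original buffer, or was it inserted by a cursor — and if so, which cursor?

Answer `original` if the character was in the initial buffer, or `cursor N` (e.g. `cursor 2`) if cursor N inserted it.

Answer: cursor 3

Derivation:
After op 1 (insert('q')): buffer="qrxqyqqsmm" (len 10), cursors c1@1 c2@4 c3@7, authorship 1..2..3...
After op 2 (insert('q')): buffer="qqrxqqyqqqsmm" (len 13), cursors c1@2 c2@6 c3@10, authorship 11..22..33...
After op 3 (insert('y')): buffer="qqyrxqqyyqqqysmm" (len 16), cursors c1@3 c2@8 c3@13, authorship 111..222..333...
Authorship (.=original, N=cursor N): 1 1 1 . . 2 2 2 . . 3 3 3 . . .
Index 11: author = 3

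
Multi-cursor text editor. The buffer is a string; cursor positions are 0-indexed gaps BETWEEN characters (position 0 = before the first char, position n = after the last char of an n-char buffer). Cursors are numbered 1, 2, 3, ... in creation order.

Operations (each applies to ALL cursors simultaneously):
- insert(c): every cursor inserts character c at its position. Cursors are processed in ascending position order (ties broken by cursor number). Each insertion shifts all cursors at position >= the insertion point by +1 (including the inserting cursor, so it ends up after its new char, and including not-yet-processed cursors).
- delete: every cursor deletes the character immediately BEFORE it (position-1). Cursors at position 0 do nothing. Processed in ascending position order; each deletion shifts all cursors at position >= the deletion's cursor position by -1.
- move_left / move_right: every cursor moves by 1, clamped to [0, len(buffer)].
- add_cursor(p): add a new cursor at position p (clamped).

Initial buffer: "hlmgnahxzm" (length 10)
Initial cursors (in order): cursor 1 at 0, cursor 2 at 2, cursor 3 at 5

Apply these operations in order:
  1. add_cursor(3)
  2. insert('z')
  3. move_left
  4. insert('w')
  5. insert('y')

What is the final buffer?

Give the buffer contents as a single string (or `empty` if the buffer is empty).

After op 1 (add_cursor(3)): buffer="hlmgnahxzm" (len 10), cursors c1@0 c2@2 c4@3 c3@5, authorship ..........
After op 2 (insert('z')): buffer="zhlzmzgnzahxzm" (len 14), cursors c1@1 c2@4 c4@6 c3@9, authorship 1..2.4..3.....
After op 3 (move_left): buffer="zhlzmzgnzahxzm" (len 14), cursors c1@0 c2@3 c4@5 c3@8, authorship 1..2.4..3.....
After op 4 (insert('w')): buffer="wzhlwzmwzgnwzahxzm" (len 18), cursors c1@1 c2@5 c4@8 c3@12, authorship 11..22.44..33.....
After op 5 (insert('y')): buffer="wyzhlwyzmwyzgnwyzahxzm" (len 22), cursors c1@2 c2@7 c4@11 c3@16, authorship 111..222.444..333.....

Answer: wyzhlwyzmwyzgnwyzahxzm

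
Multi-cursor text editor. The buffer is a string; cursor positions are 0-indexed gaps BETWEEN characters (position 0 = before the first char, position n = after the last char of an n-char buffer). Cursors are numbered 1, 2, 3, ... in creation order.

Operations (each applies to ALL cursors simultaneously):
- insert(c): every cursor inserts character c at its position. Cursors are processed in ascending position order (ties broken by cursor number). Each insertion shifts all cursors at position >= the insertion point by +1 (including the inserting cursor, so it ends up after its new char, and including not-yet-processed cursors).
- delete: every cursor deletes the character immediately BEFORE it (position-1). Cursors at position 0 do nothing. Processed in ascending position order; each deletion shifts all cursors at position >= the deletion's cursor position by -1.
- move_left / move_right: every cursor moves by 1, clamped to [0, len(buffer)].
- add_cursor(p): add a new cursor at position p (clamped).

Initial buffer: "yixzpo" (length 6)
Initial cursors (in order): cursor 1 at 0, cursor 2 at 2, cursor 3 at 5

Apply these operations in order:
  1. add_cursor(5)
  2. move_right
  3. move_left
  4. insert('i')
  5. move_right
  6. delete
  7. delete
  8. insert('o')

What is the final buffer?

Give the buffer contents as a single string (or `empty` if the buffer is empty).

Answer: oiozoo

Derivation:
After op 1 (add_cursor(5)): buffer="yixzpo" (len 6), cursors c1@0 c2@2 c3@5 c4@5, authorship ......
After op 2 (move_right): buffer="yixzpo" (len 6), cursors c1@1 c2@3 c3@6 c4@6, authorship ......
After op 3 (move_left): buffer="yixzpo" (len 6), cursors c1@0 c2@2 c3@5 c4@5, authorship ......
After op 4 (insert('i')): buffer="iyiixzpiio" (len 10), cursors c1@1 c2@4 c3@9 c4@9, authorship 1..2...34.
After op 5 (move_right): buffer="iyiixzpiio" (len 10), cursors c1@2 c2@5 c3@10 c4@10, authorship 1..2...34.
After op 6 (delete): buffer="iiizpi" (len 6), cursors c1@1 c2@3 c3@6 c4@6, authorship 1.2..3
After op 7 (delete): buffer="iz" (len 2), cursors c1@0 c2@1 c3@2 c4@2, authorship ..
After op 8 (insert('o')): buffer="oiozoo" (len 6), cursors c1@1 c2@3 c3@6 c4@6, authorship 1.2.34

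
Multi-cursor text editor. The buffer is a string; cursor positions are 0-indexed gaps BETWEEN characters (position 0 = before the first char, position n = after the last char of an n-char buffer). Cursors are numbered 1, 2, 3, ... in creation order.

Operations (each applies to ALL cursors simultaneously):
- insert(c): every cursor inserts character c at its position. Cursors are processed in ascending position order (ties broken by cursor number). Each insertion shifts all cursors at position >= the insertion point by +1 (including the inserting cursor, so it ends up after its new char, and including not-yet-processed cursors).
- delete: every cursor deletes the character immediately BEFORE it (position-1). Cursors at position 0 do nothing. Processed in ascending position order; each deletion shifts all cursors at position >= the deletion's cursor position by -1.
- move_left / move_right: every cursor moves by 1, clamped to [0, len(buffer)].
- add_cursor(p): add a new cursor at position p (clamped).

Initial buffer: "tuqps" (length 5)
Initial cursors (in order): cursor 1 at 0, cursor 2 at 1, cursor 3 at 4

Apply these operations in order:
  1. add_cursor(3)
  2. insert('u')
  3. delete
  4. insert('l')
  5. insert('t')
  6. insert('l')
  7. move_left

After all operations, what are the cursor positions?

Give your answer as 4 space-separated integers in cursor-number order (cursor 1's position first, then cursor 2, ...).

Answer: 2 6 15 11

Derivation:
After op 1 (add_cursor(3)): buffer="tuqps" (len 5), cursors c1@0 c2@1 c4@3 c3@4, authorship .....
After op 2 (insert('u')): buffer="utuuqupus" (len 9), cursors c1@1 c2@3 c4@6 c3@8, authorship 1.2..4.3.
After op 3 (delete): buffer="tuqps" (len 5), cursors c1@0 c2@1 c4@3 c3@4, authorship .....
After op 4 (insert('l')): buffer="ltluqlpls" (len 9), cursors c1@1 c2@3 c4@6 c3@8, authorship 1.2..4.3.
After op 5 (insert('t')): buffer="lttltuqltplts" (len 13), cursors c1@2 c2@5 c4@9 c3@12, authorship 11.22..44.33.
After op 6 (insert('l')): buffer="ltltltluqltlpltls" (len 17), cursors c1@3 c2@7 c4@12 c3@16, authorship 111.222..444.333.
After op 7 (move_left): buffer="ltltltluqltlpltls" (len 17), cursors c1@2 c2@6 c4@11 c3@15, authorship 111.222..444.333.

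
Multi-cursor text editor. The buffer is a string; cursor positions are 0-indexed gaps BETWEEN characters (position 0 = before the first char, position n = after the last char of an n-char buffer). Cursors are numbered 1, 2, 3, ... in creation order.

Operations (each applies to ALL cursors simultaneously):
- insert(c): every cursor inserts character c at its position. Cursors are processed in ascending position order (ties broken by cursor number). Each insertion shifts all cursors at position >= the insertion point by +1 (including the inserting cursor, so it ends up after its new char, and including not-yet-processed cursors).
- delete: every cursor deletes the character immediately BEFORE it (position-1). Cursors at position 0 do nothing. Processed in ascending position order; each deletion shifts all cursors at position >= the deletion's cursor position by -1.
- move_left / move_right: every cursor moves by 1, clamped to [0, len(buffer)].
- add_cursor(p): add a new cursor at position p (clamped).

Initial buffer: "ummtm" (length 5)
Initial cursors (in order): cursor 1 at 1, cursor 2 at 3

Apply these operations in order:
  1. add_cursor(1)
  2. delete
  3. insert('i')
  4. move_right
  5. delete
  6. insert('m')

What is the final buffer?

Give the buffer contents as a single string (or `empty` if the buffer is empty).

After op 1 (add_cursor(1)): buffer="ummtm" (len 5), cursors c1@1 c3@1 c2@3, authorship .....
After op 2 (delete): buffer="mtm" (len 3), cursors c1@0 c3@0 c2@1, authorship ...
After op 3 (insert('i')): buffer="iimitm" (len 6), cursors c1@2 c3@2 c2@4, authorship 13.2..
After op 4 (move_right): buffer="iimitm" (len 6), cursors c1@3 c3@3 c2@5, authorship 13.2..
After op 5 (delete): buffer="iim" (len 3), cursors c1@1 c3@1 c2@2, authorship 12.
After op 6 (insert('m')): buffer="immimm" (len 6), cursors c1@3 c3@3 c2@5, authorship 11322.

Answer: immimm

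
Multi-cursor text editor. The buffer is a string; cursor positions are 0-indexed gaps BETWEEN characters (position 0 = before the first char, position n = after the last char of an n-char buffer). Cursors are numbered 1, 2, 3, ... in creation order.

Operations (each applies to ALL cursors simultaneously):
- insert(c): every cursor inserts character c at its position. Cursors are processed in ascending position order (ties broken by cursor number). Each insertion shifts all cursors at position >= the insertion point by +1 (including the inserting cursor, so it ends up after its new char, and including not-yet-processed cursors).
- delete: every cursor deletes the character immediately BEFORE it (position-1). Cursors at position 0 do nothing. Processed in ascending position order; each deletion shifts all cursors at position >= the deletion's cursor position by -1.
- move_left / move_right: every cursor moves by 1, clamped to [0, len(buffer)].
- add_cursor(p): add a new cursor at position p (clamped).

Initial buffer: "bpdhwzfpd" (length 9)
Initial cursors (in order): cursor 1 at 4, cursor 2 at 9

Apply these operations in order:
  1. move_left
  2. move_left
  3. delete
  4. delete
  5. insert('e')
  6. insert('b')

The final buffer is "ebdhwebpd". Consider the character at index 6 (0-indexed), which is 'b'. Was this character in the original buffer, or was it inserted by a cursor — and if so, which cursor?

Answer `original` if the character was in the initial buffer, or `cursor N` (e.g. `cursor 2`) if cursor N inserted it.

Answer: cursor 2

Derivation:
After op 1 (move_left): buffer="bpdhwzfpd" (len 9), cursors c1@3 c2@8, authorship .........
After op 2 (move_left): buffer="bpdhwzfpd" (len 9), cursors c1@2 c2@7, authorship .........
After op 3 (delete): buffer="bdhwzpd" (len 7), cursors c1@1 c2@5, authorship .......
After op 4 (delete): buffer="dhwpd" (len 5), cursors c1@0 c2@3, authorship .....
After op 5 (insert('e')): buffer="edhwepd" (len 7), cursors c1@1 c2@5, authorship 1...2..
After op 6 (insert('b')): buffer="ebdhwebpd" (len 9), cursors c1@2 c2@7, authorship 11...22..
Authorship (.=original, N=cursor N): 1 1 . . . 2 2 . .
Index 6: author = 2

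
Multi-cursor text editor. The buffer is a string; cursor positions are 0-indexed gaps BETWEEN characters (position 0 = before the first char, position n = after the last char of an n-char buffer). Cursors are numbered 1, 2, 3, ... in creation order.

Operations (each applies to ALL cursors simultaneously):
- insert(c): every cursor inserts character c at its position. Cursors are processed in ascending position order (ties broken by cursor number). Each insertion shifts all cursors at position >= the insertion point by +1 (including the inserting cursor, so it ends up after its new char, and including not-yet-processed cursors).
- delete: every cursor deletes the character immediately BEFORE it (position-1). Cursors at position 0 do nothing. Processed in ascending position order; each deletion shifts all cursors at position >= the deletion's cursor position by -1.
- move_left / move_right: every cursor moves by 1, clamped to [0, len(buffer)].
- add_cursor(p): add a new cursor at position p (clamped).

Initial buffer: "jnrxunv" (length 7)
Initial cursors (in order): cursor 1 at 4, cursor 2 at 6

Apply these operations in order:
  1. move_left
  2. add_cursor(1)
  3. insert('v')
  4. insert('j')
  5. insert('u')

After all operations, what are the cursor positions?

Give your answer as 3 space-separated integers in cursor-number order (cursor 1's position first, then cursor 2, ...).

Answer: 9 14 4

Derivation:
After op 1 (move_left): buffer="jnrxunv" (len 7), cursors c1@3 c2@5, authorship .......
After op 2 (add_cursor(1)): buffer="jnrxunv" (len 7), cursors c3@1 c1@3 c2@5, authorship .......
After op 3 (insert('v')): buffer="jvnrvxuvnv" (len 10), cursors c3@2 c1@5 c2@8, authorship .3..1..2..
After op 4 (insert('j')): buffer="jvjnrvjxuvjnv" (len 13), cursors c3@3 c1@7 c2@11, authorship .33..11..22..
After op 5 (insert('u')): buffer="jvjunrvjuxuvjunv" (len 16), cursors c3@4 c1@9 c2@14, authorship .333..111..222..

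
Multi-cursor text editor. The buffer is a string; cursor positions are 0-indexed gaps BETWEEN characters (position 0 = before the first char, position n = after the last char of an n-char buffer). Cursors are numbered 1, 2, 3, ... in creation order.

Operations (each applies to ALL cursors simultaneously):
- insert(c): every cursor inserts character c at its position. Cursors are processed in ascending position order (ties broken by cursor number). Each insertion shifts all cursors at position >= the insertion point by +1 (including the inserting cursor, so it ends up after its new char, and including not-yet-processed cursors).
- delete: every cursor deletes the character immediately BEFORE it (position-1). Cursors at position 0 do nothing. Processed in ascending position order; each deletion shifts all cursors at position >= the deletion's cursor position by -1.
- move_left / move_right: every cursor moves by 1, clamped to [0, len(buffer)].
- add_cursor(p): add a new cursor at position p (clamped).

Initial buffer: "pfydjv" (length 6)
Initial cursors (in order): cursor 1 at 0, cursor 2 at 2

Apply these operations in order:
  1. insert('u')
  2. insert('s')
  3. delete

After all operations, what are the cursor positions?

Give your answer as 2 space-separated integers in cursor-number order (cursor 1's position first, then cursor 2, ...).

Answer: 1 4

Derivation:
After op 1 (insert('u')): buffer="upfuydjv" (len 8), cursors c1@1 c2@4, authorship 1..2....
After op 2 (insert('s')): buffer="uspfusydjv" (len 10), cursors c1@2 c2@6, authorship 11..22....
After op 3 (delete): buffer="upfuydjv" (len 8), cursors c1@1 c2@4, authorship 1..2....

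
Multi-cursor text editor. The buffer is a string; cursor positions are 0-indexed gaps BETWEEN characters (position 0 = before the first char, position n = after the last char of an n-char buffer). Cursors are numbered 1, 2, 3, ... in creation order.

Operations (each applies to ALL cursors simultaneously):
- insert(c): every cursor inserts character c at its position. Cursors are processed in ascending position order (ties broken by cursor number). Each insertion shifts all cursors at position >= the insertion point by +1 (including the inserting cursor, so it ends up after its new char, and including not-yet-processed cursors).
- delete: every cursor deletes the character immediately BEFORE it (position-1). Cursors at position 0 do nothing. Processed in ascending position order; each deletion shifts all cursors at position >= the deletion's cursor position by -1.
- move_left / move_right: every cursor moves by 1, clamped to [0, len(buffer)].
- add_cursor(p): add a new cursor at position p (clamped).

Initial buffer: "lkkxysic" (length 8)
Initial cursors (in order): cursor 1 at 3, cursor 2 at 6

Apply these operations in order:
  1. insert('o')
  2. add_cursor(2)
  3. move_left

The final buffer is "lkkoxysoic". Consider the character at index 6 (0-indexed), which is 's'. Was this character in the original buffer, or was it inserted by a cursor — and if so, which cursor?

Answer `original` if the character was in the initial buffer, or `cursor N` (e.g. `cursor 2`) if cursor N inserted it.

After op 1 (insert('o')): buffer="lkkoxysoic" (len 10), cursors c1@4 c2@8, authorship ...1...2..
After op 2 (add_cursor(2)): buffer="lkkoxysoic" (len 10), cursors c3@2 c1@4 c2@8, authorship ...1...2..
After op 3 (move_left): buffer="lkkoxysoic" (len 10), cursors c3@1 c1@3 c2@7, authorship ...1...2..
Authorship (.=original, N=cursor N): . . . 1 . . . 2 . .
Index 6: author = original

Answer: original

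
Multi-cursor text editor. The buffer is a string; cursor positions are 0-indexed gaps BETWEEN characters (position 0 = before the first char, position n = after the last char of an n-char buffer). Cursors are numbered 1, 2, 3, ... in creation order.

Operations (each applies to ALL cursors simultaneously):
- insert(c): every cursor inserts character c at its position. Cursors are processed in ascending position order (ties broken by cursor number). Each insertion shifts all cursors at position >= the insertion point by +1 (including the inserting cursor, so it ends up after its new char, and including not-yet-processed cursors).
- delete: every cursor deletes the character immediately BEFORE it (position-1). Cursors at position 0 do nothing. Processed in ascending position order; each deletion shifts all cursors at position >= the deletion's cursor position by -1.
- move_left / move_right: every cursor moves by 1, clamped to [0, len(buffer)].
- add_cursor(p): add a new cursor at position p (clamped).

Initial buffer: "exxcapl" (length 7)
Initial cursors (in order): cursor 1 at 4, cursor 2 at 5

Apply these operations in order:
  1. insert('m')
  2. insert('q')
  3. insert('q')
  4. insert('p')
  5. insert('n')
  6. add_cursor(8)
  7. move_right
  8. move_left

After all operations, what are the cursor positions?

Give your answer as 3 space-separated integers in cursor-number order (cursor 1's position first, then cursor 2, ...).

After op 1 (insert('m')): buffer="exxcmampl" (len 9), cursors c1@5 c2@7, authorship ....1.2..
After op 2 (insert('q')): buffer="exxcmqamqpl" (len 11), cursors c1@6 c2@9, authorship ....11.22..
After op 3 (insert('q')): buffer="exxcmqqamqqpl" (len 13), cursors c1@7 c2@11, authorship ....111.222..
After op 4 (insert('p')): buffer="exxcmqqpamqqppl" (len 15), cursors c1@8 c2@13, authorship ....1111.2222..
After op 5 (insert('n')): buffer="exxcmqqpnamqqpnpl" (len 17), cursors c1@9 c2@15, authorship ....11111.22222..
After op 6 (add_cursor(8)): buffer="exxcmqqpnamqqpnpl" (len 17), cursors c3@8 c1@9 c2@15, authorship ....11111.22222..
After op 7 (move_right): buffer="exxcmqqpnamqqpnpl" (len 17), cursors c3@9 c1@10 c2@16, authorship ....11111.22222..
After op 8 (move_left): buffer="exxcmqqpnamqqpnpl" (len 17), cursors c3@8 c1@9 c2@15, authorship ....11111.22222..

Answer: 9 15 8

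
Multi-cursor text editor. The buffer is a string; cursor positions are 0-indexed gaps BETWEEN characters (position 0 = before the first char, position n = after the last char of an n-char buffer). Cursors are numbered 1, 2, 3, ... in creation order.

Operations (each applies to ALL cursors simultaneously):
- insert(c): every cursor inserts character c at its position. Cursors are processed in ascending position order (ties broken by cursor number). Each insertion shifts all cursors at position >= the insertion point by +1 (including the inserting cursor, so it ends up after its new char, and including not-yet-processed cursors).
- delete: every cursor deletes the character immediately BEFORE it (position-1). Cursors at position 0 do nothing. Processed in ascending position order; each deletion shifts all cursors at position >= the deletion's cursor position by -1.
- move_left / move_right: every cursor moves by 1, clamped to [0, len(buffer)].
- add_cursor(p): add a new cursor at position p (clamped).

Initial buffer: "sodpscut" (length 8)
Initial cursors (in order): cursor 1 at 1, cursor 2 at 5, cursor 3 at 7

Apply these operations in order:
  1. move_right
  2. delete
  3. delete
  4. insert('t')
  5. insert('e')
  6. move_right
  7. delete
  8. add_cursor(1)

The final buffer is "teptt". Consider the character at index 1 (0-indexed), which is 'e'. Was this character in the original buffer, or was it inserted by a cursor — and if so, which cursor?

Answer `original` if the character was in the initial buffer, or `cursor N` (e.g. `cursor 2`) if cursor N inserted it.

Answer: cursor 1

Derivation:
After op 1 (move_right): buffer="sodpscut" (len 8), cursors c1@2 c2@6 c3@8, authorship ........
After op 2 (delete): buffer="sdpsu" (len 5), cursors c1@1 c2@4 c3@5, authorship .....
After op 3 (delete): buffer="dp" (len 2), cursors c1@0 c2@2 c3@2, authorship ..
After op 4 (insert('t')): buffer="tdptt" (len 5), cursors c1@1 c2@5 c3@5, authorship 1..23
After op 5 (insert('e')): buffer="tedpttee" (len 8), cursors c1@2 c2@8 c3@8, authorship 11..2323
After op 6 (move_right): buffer="tedpttee" (len 8), cursors c1@3 c2@8 c3@8, authorship 11..2323
After op 7 (delete): buffer="teptt" (len 5), cursors c1@2 c2@5 c3@5, authorship 11.23
After op 8 (add_cursor(1)): buffer="teptt" (len 5), cursors c4@1 c1@2 c2@5 c3@5, authorship 11.23
Authorship (.=original, N=cursor N): 1 1 . 2 3
Index 1: author = 1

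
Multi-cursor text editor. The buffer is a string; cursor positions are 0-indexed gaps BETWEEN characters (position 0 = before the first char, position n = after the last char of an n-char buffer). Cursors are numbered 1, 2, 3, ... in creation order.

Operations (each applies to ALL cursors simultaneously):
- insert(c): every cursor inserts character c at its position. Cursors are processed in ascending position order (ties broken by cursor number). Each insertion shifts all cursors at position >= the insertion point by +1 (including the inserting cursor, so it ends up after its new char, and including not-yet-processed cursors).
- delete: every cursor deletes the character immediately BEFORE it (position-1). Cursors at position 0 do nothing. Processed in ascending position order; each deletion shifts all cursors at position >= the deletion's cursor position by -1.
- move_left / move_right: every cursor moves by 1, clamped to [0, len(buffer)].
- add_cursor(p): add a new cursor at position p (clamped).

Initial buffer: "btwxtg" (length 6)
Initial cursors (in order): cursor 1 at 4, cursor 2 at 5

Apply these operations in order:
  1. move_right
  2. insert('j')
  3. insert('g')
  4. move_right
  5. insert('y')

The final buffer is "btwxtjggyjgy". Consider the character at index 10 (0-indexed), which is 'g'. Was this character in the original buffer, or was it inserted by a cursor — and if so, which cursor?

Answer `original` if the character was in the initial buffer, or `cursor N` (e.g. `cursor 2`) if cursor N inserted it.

After op 1 (move_right): buffer="btwxtg" (len 6), cursors c1@5 c2@6, authorship ......
After op 2 (insert('j')): buffer="btwxtjgj" (len 8), cursors c1@6 c2@8, authorship .....1.2
After op 3 (insert('g')): buffer="btwxtjggjg" (len 10), cursors c1@7 c2@10, authorship .....11.22
After op 4 (move_right): buffer="btwxtjggjg" (len 10), cursors c1@8 c2@10, authorship .....11.22
After op 5 (insert('y')): buffer="btwxtjggyjgy" (len 12), cursors c1@9 c2@12, authorship .....11.1222
Authorship (.=original, N=cursor N): . . . . . 1 1 . 1 2 2 2
Index 10: author = 2

Answer: cursor 2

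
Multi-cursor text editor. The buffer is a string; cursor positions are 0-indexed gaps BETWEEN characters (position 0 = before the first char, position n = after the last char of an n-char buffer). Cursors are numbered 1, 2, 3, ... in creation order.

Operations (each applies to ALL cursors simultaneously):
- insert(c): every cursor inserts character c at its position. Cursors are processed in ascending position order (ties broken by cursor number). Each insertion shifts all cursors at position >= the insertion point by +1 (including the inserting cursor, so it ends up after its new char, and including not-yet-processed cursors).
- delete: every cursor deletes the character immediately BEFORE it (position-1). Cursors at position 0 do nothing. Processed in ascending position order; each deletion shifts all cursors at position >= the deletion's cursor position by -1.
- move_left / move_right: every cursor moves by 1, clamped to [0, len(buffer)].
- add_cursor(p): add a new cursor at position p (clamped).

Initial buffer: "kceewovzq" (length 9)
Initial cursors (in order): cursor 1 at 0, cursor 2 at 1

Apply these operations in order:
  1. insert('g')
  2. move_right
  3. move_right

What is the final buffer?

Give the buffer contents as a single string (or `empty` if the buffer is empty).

After op 1 (insert('g')): buffer="gkgceewovzq" (len 11), cursors c1@1 c2@3, authorship 1.2........
After op 2 (move_right): buffer="gkgceewovzq" (len 11), cursors c1@2 c2@4, authorship 1.2........
After op 3 (move_right): buffer="gkgceewovzq" (len 11), cursors c1@3 c2@5, authorship 1.2........

Answer: gkgceewovzq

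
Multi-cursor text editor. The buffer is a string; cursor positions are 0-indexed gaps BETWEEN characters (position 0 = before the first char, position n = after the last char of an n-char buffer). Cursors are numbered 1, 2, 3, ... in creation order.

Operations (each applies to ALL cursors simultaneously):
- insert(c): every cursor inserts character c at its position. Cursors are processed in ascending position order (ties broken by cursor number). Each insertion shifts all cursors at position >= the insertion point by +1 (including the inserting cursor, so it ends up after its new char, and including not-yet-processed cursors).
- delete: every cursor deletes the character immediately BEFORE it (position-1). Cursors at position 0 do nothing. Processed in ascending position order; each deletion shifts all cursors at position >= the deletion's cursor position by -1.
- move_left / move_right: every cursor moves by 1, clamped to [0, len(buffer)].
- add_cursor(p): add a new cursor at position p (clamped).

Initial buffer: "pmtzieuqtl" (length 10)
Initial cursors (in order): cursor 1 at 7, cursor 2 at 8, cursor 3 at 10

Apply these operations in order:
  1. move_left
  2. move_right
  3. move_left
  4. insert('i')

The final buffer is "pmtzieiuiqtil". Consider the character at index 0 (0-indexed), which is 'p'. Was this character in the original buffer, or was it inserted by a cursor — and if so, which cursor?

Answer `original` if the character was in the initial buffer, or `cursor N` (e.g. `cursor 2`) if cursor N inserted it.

After op 1 (move_left): buffer="pmtzieuqtl" (len 10), cursors c1@6 c2@7 c3@9, authorship ..........
After op 2 (move_right): buffer="pmtzieuqtl" (len 10), cursors c1@7 c2@8 c3@10, authorship ..........
After op 3 (move_left): buffer="pmtzieuqtl" (len 10), cursors c1@6 c2@7 c3@9, authorship ..........
After op 4 (insert('i')): buffer="pmtzieiuiqtil" (len 13), cursors c1@7 c2@9 c3@12, authorship ......1.2..3.
Authorship (.=original, N=cursor N): . . . . . . 1 . 2 . . 3 .
Index 0: author = original

Answer: original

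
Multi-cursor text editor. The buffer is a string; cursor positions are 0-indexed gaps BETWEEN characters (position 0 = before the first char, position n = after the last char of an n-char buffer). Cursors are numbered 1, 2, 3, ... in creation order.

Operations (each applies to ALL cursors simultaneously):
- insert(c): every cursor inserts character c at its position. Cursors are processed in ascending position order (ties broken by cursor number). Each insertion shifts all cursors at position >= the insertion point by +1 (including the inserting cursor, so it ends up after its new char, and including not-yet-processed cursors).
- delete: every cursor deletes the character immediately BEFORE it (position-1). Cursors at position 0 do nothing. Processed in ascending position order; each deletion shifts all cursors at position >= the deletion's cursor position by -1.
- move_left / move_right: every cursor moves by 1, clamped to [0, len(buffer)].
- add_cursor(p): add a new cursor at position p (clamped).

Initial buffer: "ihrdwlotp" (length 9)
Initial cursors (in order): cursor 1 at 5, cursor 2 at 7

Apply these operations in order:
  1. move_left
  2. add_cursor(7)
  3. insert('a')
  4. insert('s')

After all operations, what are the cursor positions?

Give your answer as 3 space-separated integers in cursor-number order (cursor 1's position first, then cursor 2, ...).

Answer: 6 10 13

Derivation:
After op 1 (move_left): buffer="ihrdwlotp" (len 9), cursors c1@4 c2@6, authorship .........
After op 2 (add_cursor(7)): buffer="ihrdwlotp" (len 9), cursors c1@4 c2@6 c3@7, authorship .........
After op 3 (insert('a')): buffer="ihrdawlaoatp" (len 12), cursors c1@5 c2@8 c3@10, authorship ....1..2.3..
After op 4 (insert('s')): buffer="ihrdaswlasoastp" (len 15), cursors c1@6 c2@10 c3@13, authorship ....11..22.33..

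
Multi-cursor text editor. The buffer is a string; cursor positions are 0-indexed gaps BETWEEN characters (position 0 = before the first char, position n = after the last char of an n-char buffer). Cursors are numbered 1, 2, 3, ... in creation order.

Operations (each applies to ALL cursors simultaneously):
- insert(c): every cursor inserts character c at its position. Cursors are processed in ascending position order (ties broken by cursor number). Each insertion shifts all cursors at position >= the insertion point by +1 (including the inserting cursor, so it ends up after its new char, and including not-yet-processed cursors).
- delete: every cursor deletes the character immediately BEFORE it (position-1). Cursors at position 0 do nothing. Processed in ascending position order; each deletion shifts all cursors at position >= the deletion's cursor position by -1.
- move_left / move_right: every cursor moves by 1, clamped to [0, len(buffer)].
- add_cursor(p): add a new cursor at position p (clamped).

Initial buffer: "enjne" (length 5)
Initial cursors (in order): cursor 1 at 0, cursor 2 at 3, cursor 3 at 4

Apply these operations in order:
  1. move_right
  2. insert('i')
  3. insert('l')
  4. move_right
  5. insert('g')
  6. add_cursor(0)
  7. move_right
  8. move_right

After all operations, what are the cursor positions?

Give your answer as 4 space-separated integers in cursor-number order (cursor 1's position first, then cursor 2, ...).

After op 1 (move_right): buffer="enjne" (len 5), cursors c1@1 c2@4 c3@5, authorship .....
After op 2 (insert('i')): buffer="einjniei" (len 8), cursors c1@2 c2@6 c3@8, authorship .1...2.3
After op 3 (insert('l')): buffer="eilnjnileil" (len 11), cursors c1@3 c2@8 c3@11, authorship .11...22.33
After op 4 (move_right): buffer="eilnjnileil" (len 11), cursors c1@4 c2@9 c3@11, authorship .11...22.33
After op 5 (insert('g')): buffer="eilngjnilegilg" (len 14), cursors c1@5 c2@11 c3@14, authorship .11.1..22.2333
After op 6 (add_cursor(0)): buffer="eilngjnilegilg" (len 14), cursors c4@0 c1@5 c2@11 c3@14, authorship .11.1..22.2333
After op 7 (move_right): buffer="eilngjnilegilg" (len 14), cursors c4@1 c1@6 c2@12 c3@14, authorship .11.1..22.2333
After op 8 (move_right): buffer="eilngjnilegilg" (len 14), cursors c4@2 c1@7 c2@13 c3@14, authorship .11.1..22.2333

Answer: 7 13 14 2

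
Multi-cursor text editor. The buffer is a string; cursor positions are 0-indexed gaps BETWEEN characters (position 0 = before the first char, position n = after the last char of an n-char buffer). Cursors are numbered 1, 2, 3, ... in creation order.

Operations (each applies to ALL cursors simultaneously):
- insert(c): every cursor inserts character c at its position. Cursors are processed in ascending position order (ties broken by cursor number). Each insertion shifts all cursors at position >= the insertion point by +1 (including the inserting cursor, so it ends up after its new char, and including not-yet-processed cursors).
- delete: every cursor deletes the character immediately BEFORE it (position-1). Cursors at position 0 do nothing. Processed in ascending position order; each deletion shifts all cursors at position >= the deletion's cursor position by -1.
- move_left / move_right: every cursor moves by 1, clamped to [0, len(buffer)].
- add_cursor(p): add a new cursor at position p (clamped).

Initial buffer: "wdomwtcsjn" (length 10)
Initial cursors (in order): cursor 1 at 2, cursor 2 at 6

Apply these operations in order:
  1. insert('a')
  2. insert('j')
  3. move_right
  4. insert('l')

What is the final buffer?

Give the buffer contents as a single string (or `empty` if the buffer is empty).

After op 1 (insert('a')): buffer="wdaomwtacsjn" (len 12), cursors c1@3 c2@8, authorship ..1....2....
After op 2 (insert('j')): buffer="wdajomwtajcsjn" (len 14), cursors c1@4 c2@10, authorship ..11....22....
After op 3 (move_right): buffer="wdajomwtajcsjn" (len 14), cursors c1@5 c2@11, authorship ..11....22....
After op 4 (insert('l')): buffer="wdajolmwtajclsjn" (len 16), cursors c1@6 c2@13, authorship ..11.1...22.2...

Answer: wdajolmwtajclsjn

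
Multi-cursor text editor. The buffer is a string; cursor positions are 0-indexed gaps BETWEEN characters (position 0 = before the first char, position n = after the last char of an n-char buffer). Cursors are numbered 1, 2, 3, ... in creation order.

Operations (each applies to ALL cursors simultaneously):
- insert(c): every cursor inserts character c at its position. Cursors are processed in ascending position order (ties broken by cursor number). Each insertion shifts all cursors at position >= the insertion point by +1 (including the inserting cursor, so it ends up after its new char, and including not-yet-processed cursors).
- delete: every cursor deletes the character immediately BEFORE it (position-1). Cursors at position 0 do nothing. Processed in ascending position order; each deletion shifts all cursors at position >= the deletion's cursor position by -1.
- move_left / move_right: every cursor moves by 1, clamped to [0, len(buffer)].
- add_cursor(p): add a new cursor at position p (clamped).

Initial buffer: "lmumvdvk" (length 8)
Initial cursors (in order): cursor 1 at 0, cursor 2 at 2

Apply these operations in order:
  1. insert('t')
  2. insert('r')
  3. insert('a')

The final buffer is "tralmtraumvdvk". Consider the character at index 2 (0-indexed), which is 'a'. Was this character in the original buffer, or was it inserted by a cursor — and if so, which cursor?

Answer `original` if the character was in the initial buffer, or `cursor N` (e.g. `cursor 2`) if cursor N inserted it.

Answer: cursor 1

Derivation:
After op 1 (insert('t')): buffer="tlmtumvdvk" (len 10), cursors c1@1 c2@4, authorship 1..2......
After op 2 (insert('r')): buffer="trlmtrumvdvk" (len 12), cursors c1@2 c2@6, authorship 11..22......
After op 3 (insert('a')): buffer="tralmtraumvdvk" (len 14), cursors c1@3 c2@8, authorship 111..222......
Authorship (.=original, N=cursor N): 1 1 1 . . 2 2 2 . . . . . .
Index 2: author = 1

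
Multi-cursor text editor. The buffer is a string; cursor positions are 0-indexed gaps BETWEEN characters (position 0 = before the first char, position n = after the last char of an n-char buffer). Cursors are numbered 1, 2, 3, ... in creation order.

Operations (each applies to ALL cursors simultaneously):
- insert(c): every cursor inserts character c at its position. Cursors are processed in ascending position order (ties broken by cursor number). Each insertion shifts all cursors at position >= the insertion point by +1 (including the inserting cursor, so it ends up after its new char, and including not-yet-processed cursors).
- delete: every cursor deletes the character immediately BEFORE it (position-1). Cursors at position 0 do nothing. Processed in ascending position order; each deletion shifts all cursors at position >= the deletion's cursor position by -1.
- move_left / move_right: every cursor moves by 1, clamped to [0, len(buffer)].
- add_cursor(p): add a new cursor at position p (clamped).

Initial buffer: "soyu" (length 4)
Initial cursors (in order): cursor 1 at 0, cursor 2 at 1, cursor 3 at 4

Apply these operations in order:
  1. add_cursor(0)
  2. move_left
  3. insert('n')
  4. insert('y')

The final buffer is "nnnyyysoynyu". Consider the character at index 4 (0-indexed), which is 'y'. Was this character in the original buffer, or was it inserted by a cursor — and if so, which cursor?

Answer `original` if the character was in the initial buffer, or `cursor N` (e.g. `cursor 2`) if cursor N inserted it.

Answer: cursor 2

Derivation:
After op 1 (add_cursor(0)): buffer="soyu" (len 4), cursors c1@0 c4@0 c2@1 c3@4, authorship ....
After op 2 (move_left): buffer="soyu" (len 4), cursors c1@0 c2@0 c4@0 c3@3, authorship ....
After op 3 (insert('n')): buffer="nnnsoynu" (len 8), cursors c1@3 c2@3 c4@3 c3@7, authorship 124...3.
After op 4 (insert('y')): buffer="nnnyyysoynyu" (len 12), cursors c1@6 c2@6 c4@6 c3@11, authorship 124124...33.
Authorship (.=original, N=cursor N): 1 2 4 1 2 4 . . . 3 3 .
Index 4: author = 2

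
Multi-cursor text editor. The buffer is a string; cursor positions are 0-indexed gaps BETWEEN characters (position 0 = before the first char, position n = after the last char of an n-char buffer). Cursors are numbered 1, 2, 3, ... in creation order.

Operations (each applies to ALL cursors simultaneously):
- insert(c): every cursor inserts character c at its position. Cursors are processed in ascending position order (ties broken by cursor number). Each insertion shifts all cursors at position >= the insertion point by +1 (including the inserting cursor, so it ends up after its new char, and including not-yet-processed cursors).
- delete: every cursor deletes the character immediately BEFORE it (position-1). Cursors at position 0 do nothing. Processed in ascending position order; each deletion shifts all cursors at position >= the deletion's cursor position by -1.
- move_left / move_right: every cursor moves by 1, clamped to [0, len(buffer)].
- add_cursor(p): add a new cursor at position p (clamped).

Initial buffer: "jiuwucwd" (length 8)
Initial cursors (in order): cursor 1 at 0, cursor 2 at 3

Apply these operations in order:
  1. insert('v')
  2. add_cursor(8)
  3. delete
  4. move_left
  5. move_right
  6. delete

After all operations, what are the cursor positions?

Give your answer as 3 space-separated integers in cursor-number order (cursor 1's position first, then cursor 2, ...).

Answer: 0 1 2

Derivation:
After op 1 (insert('v')): buffer="vjiuvwucwd" (len 10), cursors c1@1 c2@5, authorship 1...2.....
After op 2 (add_cursor(8)): buffer="vjiuvwucwd" (len 10), cursors c1@1 c2@5 c3@8, authorship 1...2.....
After op 3 (delete): buffer="jiuwuwd" (len 7), cursors c1@0 c2@3 c3@5, authorship .......
After op 4 (move_left): buffer="jiuwuwd" (len 7), cursors c1@0 c2@2 c3@4, authorship .......
After op 5 (move_right): buffer="jiuwuwd" (len 7), cursors c1@1 c2@3 c3@5, authorship .......
After op 6 (delete): buffer="iwwd" (len 4), cursors c1@0 c2@1 c3@2, authorship ....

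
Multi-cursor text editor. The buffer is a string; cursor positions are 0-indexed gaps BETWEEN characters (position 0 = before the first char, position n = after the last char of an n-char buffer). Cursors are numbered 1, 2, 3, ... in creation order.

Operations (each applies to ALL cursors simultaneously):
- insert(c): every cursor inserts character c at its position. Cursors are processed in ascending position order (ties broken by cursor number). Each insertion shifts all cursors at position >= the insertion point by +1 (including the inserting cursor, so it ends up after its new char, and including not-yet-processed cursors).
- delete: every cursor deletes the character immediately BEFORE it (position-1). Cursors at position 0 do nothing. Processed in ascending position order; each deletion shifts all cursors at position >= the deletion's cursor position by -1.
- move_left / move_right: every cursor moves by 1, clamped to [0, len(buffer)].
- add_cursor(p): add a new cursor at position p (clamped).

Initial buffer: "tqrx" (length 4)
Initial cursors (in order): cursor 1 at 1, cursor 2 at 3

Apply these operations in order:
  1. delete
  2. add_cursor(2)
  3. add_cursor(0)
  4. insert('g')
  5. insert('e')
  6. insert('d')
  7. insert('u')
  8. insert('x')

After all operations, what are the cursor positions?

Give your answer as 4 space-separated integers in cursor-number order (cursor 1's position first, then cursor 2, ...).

Answer: 10 16 22 10

Derivation:
After op 1 (delete): buffer="qx" (len 2), cursors c1@0 c2@1, authorship ..
After op 2 (add_cursor(2)): buffer="qx" (len 2), cursors c1@0 c2@1 c3@2, authorship ..
After op 3 (add_cursor(0)): buffer="qx" (len 2), cursors c1@0 c4@0 c2@1 c3@2, authorship ..
After op 4 (insert('g')): buffer="ggqgxg" (len 6), cursors c1@2 c4@2 c2@4 c3@6, authorship 14.2.3
After op 5 (insert('e')): buffer="ggeeqgexge" (len 10), cursors c1@4 c4@4 c2@7 c3@10, authorship 1414.22.33
After op 6 (insert('d')): buffer="ggeeddqgedxged" (len 14), cursors c1@6 c4@6 c2@10 c3@14, authorship 141414.222.333
After op 7 (insert('u')): buffer="ggeedduuqgeduxgedu" (len 18), cursors c1@8 c4@8 c2@13 c3@18, authorship 14141414.2222.3333
After op 8 (insert('x')): buffer="ggeedduuxxqgeduxxgedux" (len 22), cursors c1@10 c4@10 c2@16 c3@22, authorship 1414141414.22222.33333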